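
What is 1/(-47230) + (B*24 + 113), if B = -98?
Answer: -105747971/47230 ≈ -2239.0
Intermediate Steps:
1/(-47230) + (B*24 + 113) = 1/(-47230) + (-98*24 + 113) = -1/47230 + (-2352 + 113) = -1/47230 - 2239 = -105747971/47230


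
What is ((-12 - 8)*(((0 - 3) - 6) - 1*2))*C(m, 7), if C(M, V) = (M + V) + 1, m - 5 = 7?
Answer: 4400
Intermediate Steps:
m = 12 (m = 5 + 7 = 12)
C(M, V) = 1 + M + V
((-12 - 8)*(((0 - 3) - 6) - 1*2))*C(m, 7) = ((-12 - 8)*(((0 - 3) - 6) - 1*2))*(1 + 12 + 7) = -20*((-3 - 6) - 2)*20 = -20*(-9 - 2)*20 = -20*(-11)*20 = 220*20 = 4400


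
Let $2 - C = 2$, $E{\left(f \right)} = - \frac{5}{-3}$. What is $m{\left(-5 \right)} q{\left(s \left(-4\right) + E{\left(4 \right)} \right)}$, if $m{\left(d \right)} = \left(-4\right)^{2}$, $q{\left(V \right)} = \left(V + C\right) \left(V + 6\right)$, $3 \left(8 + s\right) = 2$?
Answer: $18352$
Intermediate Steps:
$E{\left(f \right)} = \frac{5}{3}$ ($E{\left(f \right)} = \left(-5\right) \left(- \frac{1}{3}\right) = \frac{5}{3}$)
$s = - \frac{22}{3}$ ($s = -8 + \frac{1}{3} \cdot 2 = -8 + \frac{2}{3} = - \frac{22}{3} \approx -7.3333$)
$C = 0$ ($C = 2 - 2 = 0$)
$q{\left(V \right)} = V \left(6 + V\right)$ ($q{\left(V \right)} = \left(V + 0\right) \left(V + 6\right) = V \left(6 + V\right)$)
$m{\left(d \right)} = 16$
$m{\left(-5 \right)} q{\left(s \left(-4\right) + E{\left(4 \right)} \right)} = 16 \left(\left(- \frac{22}{3}\right) \left(-4\right) + \frac{5}{3}\right) \left(6 + \left(\left(- \frac{22}{3}\right) \left(-4\right) + \frac{5}{3}\right)\right) = 16 \left(\frac{88}{3} + \frac{5}{3}\right) \left(6 + \left(\frac{88}{3} + \frac{5}{3}\right)\right) = 16 \cdot 31 \left(6 + 31\right) = 16 \cdot 31 \cdot 37 = 16 \cdot 1147 = 18352$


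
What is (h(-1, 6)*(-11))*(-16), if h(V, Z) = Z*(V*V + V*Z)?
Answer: -5280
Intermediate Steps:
h(V, Z) = Z*(V² + V*Z)
(h(-1, 6)*(-11))*(-16) = (-1*6*(-1 + 6)*(-11))*(-16) = (-1*6*5*(-11))*(-16) = -30*(-11)*(-16) = 330*(-16) = -5280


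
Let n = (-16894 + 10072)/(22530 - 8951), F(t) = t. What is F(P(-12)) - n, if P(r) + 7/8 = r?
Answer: -1344061/108632 ≈ -12.373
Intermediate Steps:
P(r) = -7/8 + r
n = -6822/13579 ≈ -0.50239
F(P(-12)) - n = (-7/8 - 12) - 1*(-6822/13579) = -103/8 + 6822/13579 = -1344061/108632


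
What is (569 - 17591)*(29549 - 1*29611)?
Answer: 1055364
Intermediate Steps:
(569 - 17591)*(29549 - 1*29611) = -17022*(29549 - 29611) = -17022*(-62) = 1055364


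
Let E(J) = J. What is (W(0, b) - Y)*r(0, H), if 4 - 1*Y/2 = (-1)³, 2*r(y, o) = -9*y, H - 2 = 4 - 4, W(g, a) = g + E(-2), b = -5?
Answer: 0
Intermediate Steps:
W(g, a) = -2 + g (W(g, a) = g - 2 = -2 + g)
H = 2 (H = 2 + (4 - 4) = 2 + 0 = 2)
r(y, o) = -9*y/2 (r(y, o) = (-9*y)/2 = -9*y/2)
Y = 10 (Y = 8 - 2*(-1)³ = 8 - 2*(-1) = 8 + 2 = 10)
(W(0, b) - Y)*r(0, H) = ((-2 + 0) - 1*10)*(-9/2*0) = (-2 - 10)*0 = -12*0 = 0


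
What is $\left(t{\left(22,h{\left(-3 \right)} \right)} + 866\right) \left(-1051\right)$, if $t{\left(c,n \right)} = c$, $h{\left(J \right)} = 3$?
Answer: $-933288$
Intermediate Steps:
$\left(t{\left(22,h{\left(-3 \right)} \right)} + 866\right) \left(-1051\right) = \left(22 + 866\right) \left(-1051\right) = 888 \left(-1051\right) = -933288$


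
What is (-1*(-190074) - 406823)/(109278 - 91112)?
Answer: -216749/18166 ≈ -11.932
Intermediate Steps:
(-1*(-190074) - 406823)/(109278 - 91112) = (190074 - 406823)/18166 = -216749*1/18166 = -216749/18166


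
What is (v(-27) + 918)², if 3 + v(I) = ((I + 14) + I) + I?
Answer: 719104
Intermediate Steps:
v(I) = 11 + 3*I (v(I) = -3 + (((I + 14) + I) + I) = -3 + (((14 + I) + I) + I) = -3 + ((14 + 2*I) + I) = -3 + (14 + 3*I) = 11 + 3*I)
(v(-27) + 918)² = ((11 + 3*(-27)) + 918)² = ((11 - 81) + 918)² = (-70 + 918)² = 848² = 719104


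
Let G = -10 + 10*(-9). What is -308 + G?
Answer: -408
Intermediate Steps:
G = -100 (G = -10 - 90 = -100)
-308 + G = -308 - 100 = -408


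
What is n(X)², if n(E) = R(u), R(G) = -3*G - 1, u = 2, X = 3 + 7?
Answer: 49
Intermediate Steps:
X = 10
R(G) = -1 - 3*G
n(E) = -7 (n(E) = -1 - 3*2 = -1 - 6 = -7)
n(X)² = (-7)² = 49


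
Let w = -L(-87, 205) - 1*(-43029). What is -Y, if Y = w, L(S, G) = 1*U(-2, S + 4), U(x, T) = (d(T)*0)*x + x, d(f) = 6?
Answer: -43031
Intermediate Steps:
U(x, T) = x (U(x, T) = (6*0)*x + x = 0*x + x = 0 + x = x)
L(S, G) = -2 (L(S, G) = 1*(-2) = -2)
w = 43031 (w = -1*(-2) - 1*(-43029) = 2 + 43029 = 43031)
Y = 43031
-Y = -1*43031 = -43031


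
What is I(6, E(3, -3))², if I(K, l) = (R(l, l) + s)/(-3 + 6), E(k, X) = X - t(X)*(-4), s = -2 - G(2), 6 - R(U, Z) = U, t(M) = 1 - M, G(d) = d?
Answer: 121/9 ≈ 13.444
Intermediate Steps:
R(U, Z) = 6 - U
s = -4 (s = -2 - 1*2 = -2 - 2 = -4)
E(k, X) = 4 - 3*X (E(k, X) = X - (1 - X)*(-4) = X - (-4 + 4*X) = X + (4 - 4*X) = 4 - 3*X)
I(K, l) = ⅔ - l/3 (I(K, l) = ((6 - l) - 4)/(-3 + 6) = (2 - l)/3 = (2 - l)*(⅓) = ⅔ - l/3)
I(6, E(3, -3))² = (⅔ - (4 - 3*(-3))/3)² = (⅔ - (4 + 9)/3)² = (⅔ - ⅓*13)² = (⅔ - 13/3)² = (-11/3)² = 121/9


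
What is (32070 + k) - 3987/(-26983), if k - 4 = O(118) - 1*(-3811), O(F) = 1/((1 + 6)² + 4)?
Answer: 51319340909/1430099 ≈ 35885.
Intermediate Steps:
O(F) = 1/53 (O(F) = 1/(7² + 4) = 1/(49 + 4) = 1/53)
k = 202196/53 (k = 4 + (1/53 - 1*(-3811)) = 4 + (1/53 + 3811) = 4 + 201984/53 = 202196/53 ≈ 3815.0)
(32070 + k) - 3987/(-26983) = (32070 + 202196/53) - 3987/(-26983) = 1901906/53 - 3987*(-1/26983) = 1901906/53 + 3987/26983 = 51319340909/1430099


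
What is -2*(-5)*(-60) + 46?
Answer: -554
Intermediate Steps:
-2*(-5)*(-60) + 46 = 10*(-60) + 46 = -600 + 46 = -554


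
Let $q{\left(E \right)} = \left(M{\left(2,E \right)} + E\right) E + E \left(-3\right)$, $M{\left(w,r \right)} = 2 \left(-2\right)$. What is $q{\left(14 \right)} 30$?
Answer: $2940$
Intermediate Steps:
$M{\left(w,r \right)} = -4$
$q{\left(E \right)} = - 3 E + E \left(-4 + E\right)$ ($q{\left(E \right)} = \left(-4 + E\right) E + E \left(-3\right) = E \left(-4 + E\right) - 3 E = - 3 E + E \left(-4 + E\right)$)
$q{\left(14 \right)} 30 = 14 \left(-7 + 14\right) 30 = 14 \cdot 7 \cdot 30 = 98 \cdot 30 = 2940$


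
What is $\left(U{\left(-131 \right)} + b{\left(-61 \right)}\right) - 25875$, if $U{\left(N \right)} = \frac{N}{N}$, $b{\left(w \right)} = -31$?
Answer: $-25905$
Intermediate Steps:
$U{\left(N \right)} = 1$
$\left(U{\left(-131 \right)} + b{\left(-61 \right)}\right) - 25875 = \left(1 - 31\right) - 25875 = -30 - 25875 = -25905$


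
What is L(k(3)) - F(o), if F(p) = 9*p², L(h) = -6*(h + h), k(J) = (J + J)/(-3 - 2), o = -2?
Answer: -108/5 ≈ -21.600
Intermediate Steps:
k(J) = -2*J/5 (k(J) = (2*J)/(-5) = (2*J)*(-⅕) = -2*J/5)
L(h) = -12*h
L(k(3)) - F(o) = -(-24)*3/5 - 9*(-2)² = -12*(-6/5) - 9*4 = 72/5 - 1*36 = 72/5 - 36 = -108/5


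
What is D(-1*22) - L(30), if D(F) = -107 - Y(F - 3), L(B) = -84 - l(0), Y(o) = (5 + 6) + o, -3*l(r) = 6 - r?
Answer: -11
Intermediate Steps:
l(r) = -2 + r/3 (l(r) = -(6 - r)/3 = -2 + r/3)
Y(o) = 11 + o
L(B) = -82 (L(B) = -84 - (-2 + (⅓)*0) = -84 - (-2 + 0) = -84 - 1*(-2) = -84 + 2 = -82)
D(F) = -115 - F (D(F) = -107 - (11 + (F - 3)) = -107 - (11 + (-3 + F)) = -107 - (8 + F) = -107 + (-8 - F) = -115 - F)
D(-1*22) - L(30) = (-115 - (-1)*22) - 1*(-82) = (-115 - 1*(-22)) + 82 = (-115 + 22) + 82 = -93 + 82 = -11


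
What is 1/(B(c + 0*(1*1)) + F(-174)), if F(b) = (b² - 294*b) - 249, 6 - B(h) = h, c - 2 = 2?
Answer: 1/81185 ≈ 1.2318e-5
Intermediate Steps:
c = 4 (c = 2 + 2 = 4)
B(h) = 6 - h
F(b) = -249 + b² - 294*b
1/(B(c + 0*(1*1)) + F(-174)) = 1/((6 - (4 + 0*(1*1))) + (-249 + (-174)² - 294*(-174))) = 1/((6 - (4 + 0*1)) + (-249 + 30276 + 51156)) = 1/((6 - (4 + 0)) + 81183) = 1/((6 - 1*4) + 81183) = 1/((6 - 4) + 81183) = 1/(2 + 81183) = 1/81185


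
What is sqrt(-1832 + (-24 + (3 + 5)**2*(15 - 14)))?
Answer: 16*I*sqrt(7) ≈ 42.332*I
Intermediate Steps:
sqrt(-1832 + (-24 + (3 + 5)**2*(15 - 14))) = sqrt(-1832 + (-24 + 8**2*1)) = sqrt(-1832 + (-24 + 64*1)) = sqrt(-1832 + (-24 + 64)) = sqrt(-1832 + 40) = sqrt(-1792) = 16*I*sqrt(7)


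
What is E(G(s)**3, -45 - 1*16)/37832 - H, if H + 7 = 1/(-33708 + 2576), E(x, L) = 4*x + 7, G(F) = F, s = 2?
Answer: 2061438187/294446456 ≈ 7.0011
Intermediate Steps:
E(x, L) = 7 + 4*x
H = -217925/31132 (H = -7 + 1/(-33708 + 2576) = -7 + 1/(-31132) = -7 - 1/31132 = -217925/31132 ≈ -7.0000)
E(G(s)**3, -45 - 1*16)/37832 - H = (7 + 4*2**3)/37832 - 1*(-217925/31132) = (7 + 4*8)*(1/37832) + 217925/31132 = (7 + 32)*(1/37832) + 217925/31132 = 39*(1/37832) + 217925/31132 = 39/37832 + 217925/31132 = 2061438187/294446456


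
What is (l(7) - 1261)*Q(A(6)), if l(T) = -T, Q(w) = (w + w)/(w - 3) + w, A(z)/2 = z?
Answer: -55792/3 ≈ -18597.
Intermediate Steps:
A(z) = 2*z
Q(w) = w + 2*w/(-3 + w) (Q(w) = (2*w)/(-3 + w) + w = 2*w/(-3 + w) + w = w + 2*w/(-3 + w))
(l(7) - 1261)*Q(A(6)) = (-1*7 - 1261)*((2*6)*(-1 + 2*6)/(-3 + 2*6)) = (-7 - 1261)*(12*(-1 + 12)/(-3 + 12)) = -15216*11/9 = -1268*44/3 = -55792/3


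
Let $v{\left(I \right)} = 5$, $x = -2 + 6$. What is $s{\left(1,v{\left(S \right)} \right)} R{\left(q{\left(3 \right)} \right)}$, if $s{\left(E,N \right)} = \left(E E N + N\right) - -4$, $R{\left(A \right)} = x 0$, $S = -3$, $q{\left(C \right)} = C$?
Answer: $0$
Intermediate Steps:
$x = 4$
$R{\left(A \right)} = 0$ ($R{\left(A \right)} = 4 \cdot 0 = 0$)
$s{\left(E,N \right)} = 4 + N + N E^{2}$ ($s{\left(E,N \right)} = \left(E^{2} N + N\right) + 4 = \left(N E^{2} + N\right) + 4 = \left(N + N E^{2}\right) + 4 = 4 + N + N E^{2}$)
$s{\left(1,v{\left(S \right)} \right)} R{\left(q{\left(3 \right)} \right)} = \left(4 + 5 + 5 \cdot 1^{2}\right) 0 = \left(4 + 5 + 5 \cdot 1\right) 0 = \left(4 + 5 + 5\right) 0 = 14 \cdot 0 = 0$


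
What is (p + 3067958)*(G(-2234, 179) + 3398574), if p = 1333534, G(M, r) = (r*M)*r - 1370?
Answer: -300104244125880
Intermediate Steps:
G(M, r) = -1370 + M*r² (G(M, r) = (M*r)*r - 1370 = M*r² - 1370 = -1370 + M*r²)
(p + 3067958)*(G(-2234, 179) + 3398574) = (1333534 + 3067958)*((-1370 - 2234*179²) + 3398574) = 4401492*((-1370 - 2234*32041) + 3398574) = 4401492*((-1370 - 71579594) + 3398574) = 4401492*(-71580964 + 3398574) = 4401492*(-68182390) = -300104244125880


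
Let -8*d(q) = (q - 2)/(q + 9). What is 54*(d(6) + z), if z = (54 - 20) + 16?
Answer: 13491/5 ≈ 2698.2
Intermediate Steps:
d(q) = -(-2 + q)/(8*(9 + q)) (d(q) = -(q - 2)/(8*(q + 9)) = -(-2 + q)/(8*(9 + q)))
z = 50 (z = 34 + 16 = 50)
54*(d(6) + z) = 54*((2 - 1*6)/(8*(9 + 6)) + 50) = 54*((1/8)*(2 - 6)/15 + 50) = 54*((1/8)*(1/15)*(-4) + 50) = 54*(-1/30 + 50) = 54*(1499/30) = 13491/5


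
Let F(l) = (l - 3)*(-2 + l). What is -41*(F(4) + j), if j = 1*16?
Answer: -738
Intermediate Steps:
j = 16
F(l) = (-3 + l)*(-2 + l)
-41*(F(4) + j) = -41*((6 + 4² - 5*4) + 16) = -41*((6 + 16 - 20) + 16) = -41*(2 + 16) = -41*18 = -738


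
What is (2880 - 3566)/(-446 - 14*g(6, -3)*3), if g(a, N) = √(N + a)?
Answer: 76489/48406 - 7203*√3/48406 ≈ 1.3224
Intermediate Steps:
(2880 - 3566)/(-446 - 14*g(6, -3)*3) = (2880 - 3566)/(-446 - 14*√(-3 + 6)*3) = -686/(-446 - 14*√3*3) = -686/(-446 - 42*√3)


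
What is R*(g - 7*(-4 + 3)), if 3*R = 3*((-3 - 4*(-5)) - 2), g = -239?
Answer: -3480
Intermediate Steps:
R = 15 (R = (3*((-3 - 4*(-5)) - 2))/3 = (3*((-3 + 20) - 2))/3 = (3*(17 - 2))/3 = (3*15)/3 = (⅓)*45 = 15)
R*(g - 7*(-4 + 3)) = 15*(-239 - 7*(-4 + 3)) = 15*(-239 - 7*(-1)) = 15*(-239 + 7) = 15*(-232) = -3480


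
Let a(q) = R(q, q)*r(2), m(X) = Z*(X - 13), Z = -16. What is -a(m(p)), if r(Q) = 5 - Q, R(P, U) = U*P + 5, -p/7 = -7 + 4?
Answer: -49167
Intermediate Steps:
p = 21 (p = -7*(-7 + 4) = -7*(-3) = 21)
R(P, U) = 5 + P*U (R(P, U) = P*U + 5 = 5 + P*U)
m(X) = 208 - 16*X (m(X) = -16*(X - 13) = -16*(-13 + X) = 208 - 16*X)
a(q) = 15 + 3*q² (a(q) = (5 + q*q)*(5 - 1*2) = (5 + q²)*(5 - 2) = (5 + q²)*3 = 15 + 3*q²)
-a(m(p)) = -(15 + 3*(208 - 16*21)²) = -(15 + 3*(208 - 336)²) = -(15 + 3*(-128)²) = -(15 + 3*16384) = -(15 + 49152) = -1*49167 = -49167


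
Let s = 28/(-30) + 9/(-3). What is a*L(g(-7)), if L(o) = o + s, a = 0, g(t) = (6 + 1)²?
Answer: 0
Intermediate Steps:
g(t) = 49 (g(t) = 7² = 49)
s = -59/15 (s = 28*(-1/30) + 9*(-⅓) = -14/15 - 3 = -59/15 ≈ -3.9333)
L(o) = -59/15 + o (L(o) = o - 59/15 = -59/15 + o)
a*L(g(-7)) = 0*(-59/15 + 49) = 0*(676/15) = 0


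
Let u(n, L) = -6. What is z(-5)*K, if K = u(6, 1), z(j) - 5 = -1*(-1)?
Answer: -36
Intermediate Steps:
z(j) = 6 (z(j) = 5 - 1*(-1) = 5 + 1 = 6)
K = -6
z(-5)*K = 6*(-6) = -36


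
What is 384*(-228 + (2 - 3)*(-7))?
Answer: -84864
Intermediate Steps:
384*(-228 + (2 - 3)*(-7)) = 384*(-228 - 1*(-7)) = 384*(-228 + 7) = 384*(-221) = -84864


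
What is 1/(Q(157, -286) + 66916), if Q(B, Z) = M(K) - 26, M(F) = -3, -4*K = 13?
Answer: 1/66887 ≈ 1.4951e-5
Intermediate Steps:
K = -13/4 (K = -¼*13 = -13/4 ≈ -3.2500)
Q(B, Z) = -29 (Q(B, Z) = -3 - 26 = -29)
1/(Q(157, -286) + 66916) = 1/(-29 + 66916) = 1/66887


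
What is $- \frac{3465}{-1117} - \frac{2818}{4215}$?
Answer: $\frac{11457269}{4708155} \approx 2.4335$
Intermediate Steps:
$- \frac{3465}{-1117} - \frac{2818}{4215} = \left(-3465\right) \left(- \frac{1}{1117}\right) - \frac{2818}{4215} = \frac{3465}{1117} - \frac{2818}{4215} = \frac{11457269}{4708155}$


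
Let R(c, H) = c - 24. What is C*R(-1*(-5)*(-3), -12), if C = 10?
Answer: -390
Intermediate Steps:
R(c, H) = -24 + c
C*R(-1*(-5)*(-3), -12) = 10*(-24 - 1*(-5)*(-3)) = 10*(-24 + 5*(-3)) = 10*(-24 - 15) = 10*(-39) = -390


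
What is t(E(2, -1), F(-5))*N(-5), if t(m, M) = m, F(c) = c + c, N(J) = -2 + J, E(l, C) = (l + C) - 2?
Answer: 7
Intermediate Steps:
E(l, C) = -2 + C + l (E(l, C) = (C + l) - 2 = -2 + C + l)
F(c) = 2*c
t(E(2, -1), F(-5))*N(-5) = (-2 - 1 + 2)*(-2 - 5) = -1*(-7) = 7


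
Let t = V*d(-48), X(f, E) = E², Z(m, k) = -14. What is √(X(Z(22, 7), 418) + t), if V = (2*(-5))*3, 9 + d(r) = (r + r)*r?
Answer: √36754 ≈ 191.71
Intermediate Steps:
d(r) = -9 + 2*r² (d(r) = -9 + (r + r)*r = -9 + (2*r)*r = -9 + 2*r²)
V = -30 (V = -10*3 = -30)
t = -137970 (t = -30*(-9 + 2*(-48)²) = -30*(-9 + 2*2304) = -30*(-9 + 4608) = -30*4599 = -137970)
√(X(Z(22, 7), 418) + t) = √(418² - 137970) = √(174724 - 137970) = √36754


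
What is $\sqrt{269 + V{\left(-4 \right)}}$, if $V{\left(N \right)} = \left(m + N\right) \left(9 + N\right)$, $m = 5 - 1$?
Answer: $\sqrt{269} \approx 16.401$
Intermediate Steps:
$m = 4$
$V{\left(N \right)} = \left(4 + N\right) \left(9 + N\right)$
$\sqrt{269 + V{\left(-4 \right)}} = \sqrt{269 + \left(36 + \left(-4\right)^{2} + 13 \left(-4\right)\right)} = \sqrt{269 + \left(36 + 16 - 52\right)} = \sqrt{269 + 0} = \sqrt{269}$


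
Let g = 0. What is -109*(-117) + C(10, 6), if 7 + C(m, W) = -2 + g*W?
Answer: 12744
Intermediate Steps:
C(m, W) = -9 (C(m, W) = -7 + (-2 + 0*W) = -7 + (-2 + 0) = -7 - 2 = -9)
-109*(-117) + C(10, 6) = -109*(-117) - 9 = 12753 - 9 = 12744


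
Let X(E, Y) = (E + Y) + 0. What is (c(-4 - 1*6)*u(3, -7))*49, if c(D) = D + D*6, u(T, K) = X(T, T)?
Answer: -20580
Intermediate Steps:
X(E, Y) = E + Y
u(T, K) = 2*T (u(T, K) = T + T = 2*T)
c(D) = 7*D (c(D) = D + 6*D = 7*D)
(c(-4 - 1*6)*u(3, -7))*49 = ((7*(-4 - 1*6))*(2*3))*49 = ((7*(-4 - 6))*6)*49 = ((7*(-10))*6)*49 = -70*6*49 = -420*49 = -20580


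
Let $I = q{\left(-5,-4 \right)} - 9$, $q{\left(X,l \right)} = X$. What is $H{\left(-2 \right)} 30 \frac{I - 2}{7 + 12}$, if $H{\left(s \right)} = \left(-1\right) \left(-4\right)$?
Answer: $- \frac{1920}{19} \approx -101.05$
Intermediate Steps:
$H{\left(s \right)} = 4$
$I = -14$ ($I = -5 - 9 = -14$)
$H{\left(-2 \right)} 30 \frac{I - 2}{7 + 12} = 4 \cdot 30 \frac{-14 - 2}{7 + 12} = 120 \left(- \frac{16}{19}\right) = - \frac{1920}{19}$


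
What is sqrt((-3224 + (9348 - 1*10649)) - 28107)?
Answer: 2*I*sqrt(8158) ≈ 180.64*I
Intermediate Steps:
sqrt((-3224 + (9348 - 1*10649)) - 28107) = sqrt((-3224 + (9348 - 10649)) - 28107) = sqrt((-3224 - 1301) - 28107) = sqrt(-4525 - 28107) = sqrt(-32632) = 2*I*sqrt(8158)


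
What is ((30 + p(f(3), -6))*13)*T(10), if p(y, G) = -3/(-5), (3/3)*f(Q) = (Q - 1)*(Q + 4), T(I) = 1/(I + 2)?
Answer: 663/20 ≈ 33.150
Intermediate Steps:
T(I) = 1/(2 + I)
f(Q) = (-1 + Q)*(4 + Q) (f(Q) = (Q - 1)*(Q + 4) = (-1 + Q)*(4 + Q))
p(y, G) = ⅗ (p(y, G) = -3*(-⅕) = ⅗)
((30 + p(f(3), -6))*13)*T(10) = ((30 + ⅗)*13)/(2 + 10) = ((153/5)*13)/12 = (1989/5)*(1/12) = 663/20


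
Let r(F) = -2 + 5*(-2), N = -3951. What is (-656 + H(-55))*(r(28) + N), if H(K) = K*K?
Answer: -9388347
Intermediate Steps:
H(K) = K**2
r(F) = -12 (r(F) = -2 - 10 = -12)
(-656 + H(-55))*(r(28) + N) = (-656 + (-55)**2)*(-12 - 3951) = (-656 + 3025)*(-3963) = 2369*(-3963) = -9388347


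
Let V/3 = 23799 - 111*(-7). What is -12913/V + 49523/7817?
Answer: 3550290823/576331776 ≈ 6.1601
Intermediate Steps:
V = 73728 (V = 3*(23799 - 111*(-7)) = 3*(23799 + 777) = 3*24576 = 73728)
-12913/V + 49523/7817 = -12913/73728 + 49523/7817 = 3550290823/576331776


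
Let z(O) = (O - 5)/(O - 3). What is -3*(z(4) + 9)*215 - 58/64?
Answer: -165149/32 ≈ -5160.9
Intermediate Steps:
z(O) = (-5 + O)/(-3 + O)
-3*(z(4) + 9)*215 - 58/64 = -3*((-5 + 4)/(-3 + 4) + 9)*215 - 58/64 = -3*(-1/1 + 9)*215 - 58*1/64 = -3*(1*(-1) + 9)*215 - 29/32 = -3*(-1 + 9)*215 - 29/32 = -3*8*215 - 29/32 = -24*215 - 29/32 = -5160 - 29/32 = -165149/32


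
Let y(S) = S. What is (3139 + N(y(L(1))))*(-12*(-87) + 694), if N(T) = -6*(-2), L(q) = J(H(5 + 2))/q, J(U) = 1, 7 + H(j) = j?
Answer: 5476438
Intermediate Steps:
H(j) = -7 + j
L(q) = 1/q
N(T) = 12
(3139 + N(y(L(1))))*(-12*(-87) + 694) = (3139 + 12)*(-12*(-87) + 694) = 3151*(1044 + 694) = 3151*1738 = 5476438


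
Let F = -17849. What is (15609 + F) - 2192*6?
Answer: -15392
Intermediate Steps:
(15609 + F) - 2192*6 = (15609 - 17849) - 2192*6 = -2240 - 13152 = -15392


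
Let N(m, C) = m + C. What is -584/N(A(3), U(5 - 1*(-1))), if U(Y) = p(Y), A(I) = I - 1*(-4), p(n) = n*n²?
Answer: -584/223 ≈ -2.6188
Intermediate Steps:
p(n) = n³
A(I) = 4 + I (A(I) = I + 4 = 4 + I)
U(Y) = Y³
N(m, C) = C + m
-584/N(A(3), U(5 - 1*(-1))) = -584/((5 - 1*(-1))³ + (4 + 3)) = -584/((5 + 1)³ + 7) = -584/(6³ + 7) = -584/(216 + 7) = -584/223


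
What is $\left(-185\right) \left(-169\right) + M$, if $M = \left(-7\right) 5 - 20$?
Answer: $31210$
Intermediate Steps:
$M = -55$ ($M = -35 - 20 = -55$)
$\left(-185\right) \left(-169\right) + M = \left(-185\right) \left(-169\right) - 55 = 31265 - 55 = 31210$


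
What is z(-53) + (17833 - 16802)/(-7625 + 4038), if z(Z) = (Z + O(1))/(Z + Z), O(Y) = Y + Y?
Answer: 73651/380222 ≈ 0.19371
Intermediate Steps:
O(Y) = 2*Y
z(Z) = (2 + Z)/(2*Z) (z(Z) = (Z + 2*1)/(Z + Z) = (Z + 2)/((2*Z)) = (2 + Z)*(1/(2*Z)) = (2 + Z)/(2*Z))
z(-53) + (17833 - 16802)/(-7625 + 4038) = (1/2)*(2 - 53)/(-53) + (17833 - 16802)/(-7625 + 4038) = (1/2)*(-1/53)*(-51) + 1031/(-3587) = 51/106 + 1031*(-1/3587) = 51/106 - 1031/3587 = 73651/380222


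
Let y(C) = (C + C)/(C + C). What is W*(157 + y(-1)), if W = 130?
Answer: 20540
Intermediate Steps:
y(C) = 1 (y(C) = (2*C)/((2*C)) = (2*C)*(1/(2*C)) = 1)
W*(157 + y(-1)) = 130*(157 + 1) = 130*158 = 20540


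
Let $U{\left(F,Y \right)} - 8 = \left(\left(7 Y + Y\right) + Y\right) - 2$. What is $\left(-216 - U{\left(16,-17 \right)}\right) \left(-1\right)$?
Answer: $69$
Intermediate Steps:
$U{\left(F,Y \right)} = 6 + 9 Y$ ($U{\left(F,Y \right)} = 8 + \left(\left(\left(7 Y + Y\right) + Y\right) - 2\right) = 8 + \left(\left(8 Y + Y\right) - 2\right) = 8 + \left(9 Y - 2\right) = 8 + \left(-2 + 9 Y\right) = 6 + 9 Y$)
$\left(-216 - U{\left(16,-17 \right)}\right) \left(-1\right) = \left(-216 - \left(6 + 9 \left(-17\right)\right)\right) \left(-1\right) = \left(-216 - \left(6 - 153\right)\right) \left(-1\right) = \left(-216 - -147\right) \left(-1\right) = \left(-216 + 147\right) \left(-1\right) = \left(-69\right) \left(-1\right) = 69$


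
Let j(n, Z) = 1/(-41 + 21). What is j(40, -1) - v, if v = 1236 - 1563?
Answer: 6539/20 ≈ 326.95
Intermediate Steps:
j(n, Z) = -1/20 (j(n, Z) = 1/(-20) = -1/20)
v = -327
j(40, -1) - v = -1/20 - 1*(-327) = -1/20 + 327 = 6539/20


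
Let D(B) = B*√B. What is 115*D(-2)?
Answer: -230*I*√2 ≈ -325.27*I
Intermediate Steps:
D(B) = B^(3/2)
115*D(-2) = 115*(-2)^(3/2) = 115*(-2*I*√2) = -230*I*√2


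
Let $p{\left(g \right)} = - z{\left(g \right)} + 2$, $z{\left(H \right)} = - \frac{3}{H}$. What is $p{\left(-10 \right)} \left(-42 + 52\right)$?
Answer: $17$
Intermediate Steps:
$p{\left(g \right)} = 2 + \frac{3}{g}$ ($p{\left(g \right)} = - \frac{-3}{g} + 2 = \frac{3}{g} + 2 = 2 + \frac{3}{g}$)
$p{\left(-10 \right)} \left(-42 + 52\right) = \left(2 + \frac{3}{-10}\right) \left(-42 + 52\right) = \left(2 + 3 \left(- \frac{1}{10}\right)\right) 10 = \left(2 - \frac{3}{10}\right) 10 = \frac{17}{10} \cdot 10 = 17$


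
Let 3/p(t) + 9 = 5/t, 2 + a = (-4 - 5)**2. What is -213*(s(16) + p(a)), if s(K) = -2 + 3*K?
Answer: -6866907/706 ≈ -9726.5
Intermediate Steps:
a = 79 (a = -2 + (-4 - 5)**2 = -2 + (-9)**2 = -2 + 81 = 79)
p(t) = 3/(-9 + 5/t)
-213*(s(16) + p(a)) = -213*((-2 + 3*16) - 3*79/(-5 + 9*79)) = -213*((-2 + 48) - 3*79/(-5 + 711)) = -213*(46 - 3*79/706) = -213*(46 - 3*79*1/706) = -213*(46 - 237/706) = -213*32239/706 = -6866907/706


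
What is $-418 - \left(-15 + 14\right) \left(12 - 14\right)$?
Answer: $-420$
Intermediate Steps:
$-418 - \left(-15 + 14\right) \left(12 - 14\right) = -418 - \left(-1\right) \left(-2\right) = -418 - 2 = -420$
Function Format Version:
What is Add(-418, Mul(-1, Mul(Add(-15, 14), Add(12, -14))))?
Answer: -420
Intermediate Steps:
Add(-418, Mul(-1, Mul(Add(-15, 14), Add(12, -14)))) = Add(-418, Mul(-1, Mul(-1, -2))) = Add(-418, Mul(-1, 2)) = Add(-418, -2) = -420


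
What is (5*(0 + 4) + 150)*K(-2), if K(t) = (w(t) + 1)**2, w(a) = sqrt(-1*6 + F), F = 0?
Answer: -850 + 340*I*sqrt(6) ≈ -850.0 + 832.83*I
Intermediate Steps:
w(a) = I*sqrt(6) (w(a) = sqrt(-1*6 + 0) = sqrt(-6 + 0) = sqrt(-6) = I*sqrt(6))
K(t) = (1 + I*sqrt(6))**2 (K(t) = (I*sqrt(6) + 1)**2 = (1 + I*sqrt(6))**2)
(5*(0 + 4) + 150)*K(-2) = (5*(0 + 4) + 150)*(1 + I*sqrt(6))**2 = (5*4 + 150)*(1 + I*sqrt(6))**2 = (20 + 150)*(1 + I*sqrt(6))**2 = 170*(1 + I*sqrt(6))**2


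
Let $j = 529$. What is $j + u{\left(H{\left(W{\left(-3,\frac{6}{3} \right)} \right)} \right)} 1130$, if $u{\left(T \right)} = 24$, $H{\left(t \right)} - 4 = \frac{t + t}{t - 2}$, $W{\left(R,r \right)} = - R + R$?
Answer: $27649$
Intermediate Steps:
$W{\left(R,r \right)} = 0$
$H{\left(t \right)} = 4 + \frac{2 t}{-2 + t}$ ($H{\left(t \right)} = 4 + \frac{t + t}{t - 2} = 4 + \frac{2 t}{-2 + t}$)
$j + u{\left(H{\left(W{\left(-3,\frac{6}{3} \right)} \right)} \right)} 1130 = 529 + 24 \cdot 1130 = 529 + 27120 = 27649$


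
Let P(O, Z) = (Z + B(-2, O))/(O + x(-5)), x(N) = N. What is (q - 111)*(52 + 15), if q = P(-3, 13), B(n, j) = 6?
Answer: -60769/8 ≈ -7596.1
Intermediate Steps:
P(O, Z) = (6 + Z)/(-5 + O) (P(O, Z) = (Z + 6)/(O - 5) = (6 + Z)/(-5 + O))
q = -19/8 (q = (6 + 13)/(-5 - 3) = 19/(-8) = -1/8*19 = -19/8 ≈ -2.3750)
(q - 111)*(52 + 15) = (-19/8 - 111)*(52 + 15) = -907/8*67 = -60769/8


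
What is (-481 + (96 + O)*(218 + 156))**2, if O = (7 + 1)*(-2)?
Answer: 866654721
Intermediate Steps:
O = -16 (O = 8*(-2) = -16)
(-481 + (96 + O)*(218 + 156))**2 = (-481 + (96 - 16)*(218 + 156))**2 = (-481 + 80*374)**2 = (-481 + 29920)**2 = 29439**2 = 866654721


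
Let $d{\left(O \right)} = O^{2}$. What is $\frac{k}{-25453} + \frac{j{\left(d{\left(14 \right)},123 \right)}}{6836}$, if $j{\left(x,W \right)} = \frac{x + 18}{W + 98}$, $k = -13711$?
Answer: $\frac{10359711229}{19226636234} \approx 0.53882$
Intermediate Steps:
$j{\left(x,W \right)} = \frac{18 + x}{98 + W}$
$\frac{k}{-25453} + \frac{j{\left(d{\left(14 \right)},123 \right)}}{6836} = - \frac{13711}{-25453} + \frac{\frac{1}{98 + 123} \left(18 + 14^{2}\right)}{6836} = \left(-13711\right) \left(- \frac{1}{25453}\right) + \frac{18 + 196}{221} \cdot \frac{1}{6836} = \frac{13711}{25453} + \frac{1}{221} \cdot 214 \cdot \frac{1}{6836} = \frac{13711}{25453} + \frac{214}{221} \cdot \frac{1}{6836} = \frac{13711}{25453} + \frac{107}{755378} = \frac{10359711229}{19226636234}$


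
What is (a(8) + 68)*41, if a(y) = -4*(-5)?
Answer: 3608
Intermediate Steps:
a(y) = 20
(a(8) + 68)*41 = (20 + 68)*41 = 88*41 = 3608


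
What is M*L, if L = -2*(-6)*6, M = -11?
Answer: -792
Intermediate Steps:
L = 72 (L = 12*6 = 72)
M*L = -11*72 = -792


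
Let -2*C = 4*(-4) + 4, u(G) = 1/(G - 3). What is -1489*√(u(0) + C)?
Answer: -1489*√51/3 ≈ -3544.5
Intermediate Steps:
u(G) = 1/(-3 + G)
C = 6 (C = -(4*(-4) + 4)/2 = -(-16 + 4)/2 = -½*(-12) = 6)
-1489*√(u(0) + C) = -1489*√(1/(-3 + 0) + 6) = -1489*√(1/(-3) + 6) = -1489*√(-⅓ + 6) = -1489*√51/3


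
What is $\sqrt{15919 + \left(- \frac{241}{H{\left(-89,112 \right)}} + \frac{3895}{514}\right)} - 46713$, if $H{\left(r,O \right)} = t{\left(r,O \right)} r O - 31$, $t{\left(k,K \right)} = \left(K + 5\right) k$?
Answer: $-46713 + \frac{3 \sqrt{5037020663709325798018742}}{53351531042} \approx -46587.0$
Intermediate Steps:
$t{\left(k,K \right)} = k \left(5 + K\right)$ ($t{\left(k,K \right)} = \left(5 + K\right) k = k \left(5 + K\right)$)
$H{\left(r,O \right)} = -31 + O r^{2} \left(5 + O\right)$ ($H{\left(r,O \right)} = r \left(5 + O\right) r O - 31 = r^{2} \left(5 + O\right) O - 31 = O r^{2} \left(5 + O\right) - 31 = -31 + O r^{2} \left(5 + O\right)$)
$\sqrt{15919 + \left(- \frac{241}{H{\left(-89,112 \right)}} + \frac{3895}{514}\right)} - 46713 = \sqrt{15919 + \left(- \frac{241}{-31 + 112 \left(-89\right)^{2} \left(5 + 112\right)} + \frac{3895}{514}\right)} - 46713 = \sqrt{15919 + \left(- \frac{241}{-31 + 112 \cdot 7921 \cdot 117} + 3895 \cdot \frac{1}{514}\right)} - 46713 = \sqrt{15919 + \left(- \frac{241}{-31 + 103796784} + \frac{3895}{514}\right)} - 46713 = \sqrt{15919 + \left(- \frac{241}{103796753} + \frac{3895}{514}\right)} - 46713 = \sqrt{15919 + \frac{404288229061}{53351531042}} - 46713 = \sqrt{\frac{849707310886659}{53351531042}} - 46713 = \frac{3 \sqrt{5037020663709325798018742}}{53351531042} - 46713 = -46713 + \frac{3 \sqrt{5037020663709325798018742}}{53351531042}$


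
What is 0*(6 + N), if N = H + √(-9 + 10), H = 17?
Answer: 0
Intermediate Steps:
N = 18 (N = 17 + √(-9 + 10) = 17 + √1 = 17 + 1 = 18)
0*(6 + N) = 0*(6 + 18) = 0*24 = 0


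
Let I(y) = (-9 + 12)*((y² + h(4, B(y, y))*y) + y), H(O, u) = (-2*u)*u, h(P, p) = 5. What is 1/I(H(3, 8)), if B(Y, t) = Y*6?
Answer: 1/46848 ≈ 2.1346e-5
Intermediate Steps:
B(Y, t) = 6*Y
H(O, u) = -2*u²
I(y) = 3*y² + 18*y (I(y) = (-9 + 12)*((y² + 5*y) + y) = 3*(y² + 6*y) = 3*y² + 18*y)
1/I(H(3, 8)) = 1/(3*(-2*8²)*(6 - 2*8²)) = 1/(3*(-2*64)*(6 - 2*64)) = 1/(3*(-128)*(6 - 128)) = 1/(3*(-128)*(-122)) = 1/46848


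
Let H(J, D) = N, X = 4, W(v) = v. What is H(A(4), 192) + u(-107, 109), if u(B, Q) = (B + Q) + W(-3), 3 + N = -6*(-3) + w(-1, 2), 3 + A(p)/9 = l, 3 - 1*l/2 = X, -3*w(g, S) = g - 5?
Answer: 16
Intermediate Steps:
w(g, S) = 5/3 - g/3 (w(g, S) = -(g - 5)/3 = -(-5 + g)/3 = 5/3 - g/3)
l = -2 (l = 6 - 2*4 = 6 - 8 = -2)
A(p) = -45 (A(p) = -27 + 9*(-2) = -27 - 18 = -45)
N = 17 (N = -3 + (-6*(-3) + (5/3 - 1/3*(-1))) = -3 + (18 + (5/3 + 1/3)) = -3 + (18 + 2) = -3 + 20 = 17)
u(B, Q) = -3 + B + Q (u(B, Q) = (B + Q) - 3 = -3 + B + Q)
H(J, D) = 17
H(A(4), 192) + u(-107, 109) = 17 + (-3 - 107 + 109) = 17 - 1 = 16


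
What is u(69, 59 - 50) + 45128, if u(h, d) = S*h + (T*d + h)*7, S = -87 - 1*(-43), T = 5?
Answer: 42890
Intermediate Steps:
S = -44 (S = -87 + 43 = -44)
u(h, d) = -37*h + 35*d (u(h, d) = -44*h + (5*d + h)*7 = -44*h + (h + 5*d)*7 = -44*h + (7*h + 35*d) = -37*h + 35*d)
u(69, 59 - 50) + 45128 = (-37*69 + 35*(59 - 50)) + 45128 = (-2553 + 35*9) + 45128 = (-2553 + 315) + 45128 = -2238 + 45128 = 42890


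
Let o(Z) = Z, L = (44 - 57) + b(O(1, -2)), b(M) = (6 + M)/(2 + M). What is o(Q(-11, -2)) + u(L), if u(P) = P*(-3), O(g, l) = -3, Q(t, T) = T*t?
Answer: 70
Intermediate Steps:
b(M) = (6 + M)/(2 + M)
L = -16 (L = (44 - 57) + (6 - 3)/(2 - 3) = -13 + 3/(-1) = -13 - 1*3 = -13 - 3 = -16)
u(P) = -3*P
o(Q(-11, -2)) + u(L) = -2*(-11) - 3*(-16) = 22 + 48 = 70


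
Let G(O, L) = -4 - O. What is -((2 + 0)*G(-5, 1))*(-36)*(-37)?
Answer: -2664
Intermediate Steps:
-((2 + 0)*G(-5, 1))*(-36)*(-37) = -((2 + 0)*(-4 - 1*(-5)))*(-36)*(-37) = -(2*(-4 + 5))*(-36)*(-37) = -(2*1)*(-36)*(-37) = -2*(-36)*(-37) = -(-72)*(-37) = -1*2664 = -2664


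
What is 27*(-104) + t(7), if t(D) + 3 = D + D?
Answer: -2797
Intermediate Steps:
t(D) = -3 + 2*D (t(D) = -3 + (D + D) = -3 + 2*D)
27*(-104) + t(7) = 27*(-104) + (-3 + 2*7) = -2808 + (-3 + 14) = -2808 + 11 = -2797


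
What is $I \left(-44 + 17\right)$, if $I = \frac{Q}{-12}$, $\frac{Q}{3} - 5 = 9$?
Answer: $\frac{189}{2} \approx 94.5$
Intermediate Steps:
$Q = 42$ ($Q = 15 + 3 \cdot 9 = 15 + 27 = 42$)
$I = - \frac{7}{2}$ ($I = \frac{42}{-12} = 42 \left(- \frac{1}{12}\right) = - \frac{7}{2} \approx -3.5$)
$I \left(-44 + 17\right) = - \frac{7 \left(-44 + 17\right)}{2} = \left(- \frac{7}{2}\right) \left(-27\right) = \frac{189}{2}$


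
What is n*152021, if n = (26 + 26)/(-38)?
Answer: -3952546/19 ≈ -2.0803e+5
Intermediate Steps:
n = -26/19 (n = 52*(-1/38) = -26/19 ≈ -1.3684)
n*152021 = -26/19*152021 = -3952546/19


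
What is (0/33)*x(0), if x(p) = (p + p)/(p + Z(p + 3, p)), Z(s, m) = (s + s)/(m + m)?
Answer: 0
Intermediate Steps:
Z(s, m) = s/m (Z(s, m) = (2*s)/((2*m)) = (2*s)*(1/(2*m)) = s/m)
x(p) = 2*p/(p + (3 + p)/p) (x(p) = (p + p)/(p + (p + 3)/p) = (2*p)/(p + (3 + p)/p) = 2*p/(p + (3 + p)/p))
(0/33)*x(0) = (0/33)*(2*0²/(3 + 0 + 0²)) = (0*(1/33))*(2*0/(3 + 0 + 0)) = 0*(2*0/3) = 0*(2*0*(⅓)) = 0*0 = 0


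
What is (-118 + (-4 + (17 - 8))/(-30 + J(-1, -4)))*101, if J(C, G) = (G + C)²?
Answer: -12019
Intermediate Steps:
J(C, G) = (C + G)²
(-118 + (-4 + (17 - 8))/(-30 + J(-1, -4)))*101 = (-118 + (-4 + (17 - 8))/(-30 + (-1 - 4)²))*101 = (-118 + (-4 + 9)/(-30 + (-5)²))*101 = (-118 + 5/(-30 + 25))*101 = (-118 + 5/(-5))*101 = (-118 + 5*(-⅕))*101 = (-118 - 1)*101 = -119*101 = -12019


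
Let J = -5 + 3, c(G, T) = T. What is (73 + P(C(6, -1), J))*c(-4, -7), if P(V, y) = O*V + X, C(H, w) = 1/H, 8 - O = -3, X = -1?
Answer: -3101/6 ≈ -516.83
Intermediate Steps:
O = 11 (O = 8 - 1*(-3) = 8 + 3 = 11)
J = -2
P(V, y) = -1 + 11*V (P(V, y) = 11*V - 1 = -1 + 11*V)
(73 + P(C(6, -1), J))*c(-4, -7) = (73 + (-1 + 11/6))*(-7) = (73 + 5/6)*(-7) = (443/6)*(-7) = -3101/6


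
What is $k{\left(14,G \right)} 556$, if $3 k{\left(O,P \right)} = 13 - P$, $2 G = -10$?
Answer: $3336$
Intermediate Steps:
$G = -5$ ($G = \frac{1}{2} \left(-10\right) = -5$)
$k{\left(O,P \right)} = \frac{13}{3} - \frac{P}{3}$ ($k{\left(O,P \right)} = \frac{13 - P}{3} = \frac{13}{3} - \frac{P}{3}$)
$k{\left(14,G \right)} 556 = \left(\frac{13}{3} - - \frac{5}{3}\right) 556 = \left(\frac{13}{3} + \frac{5}{3}\right) 556 = 6 \cdot 556 = 3336$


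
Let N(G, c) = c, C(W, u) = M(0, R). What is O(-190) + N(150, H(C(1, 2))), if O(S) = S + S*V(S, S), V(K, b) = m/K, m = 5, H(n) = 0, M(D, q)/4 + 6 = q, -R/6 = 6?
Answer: -185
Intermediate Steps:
R = -36 (R = -6*6 = -36)
M(D, q) = -24 + 4*q
C(W, u) = -168 (C(W, u) = -24 + 4*(-36) = -24 - 144 = -168)
V(K, b) = 5/K
O(S) = 5 + S (O(S) = S + S*(5/S) = S + 5 = 5 + S)
O(-190) + N(150, H(C(1, 2))) = (5 - 190) + 0 = -185 + 0 = -185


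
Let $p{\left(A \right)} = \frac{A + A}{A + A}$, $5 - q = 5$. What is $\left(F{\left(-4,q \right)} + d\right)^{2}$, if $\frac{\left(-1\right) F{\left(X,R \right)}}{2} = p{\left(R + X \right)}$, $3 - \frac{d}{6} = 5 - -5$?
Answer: $1936$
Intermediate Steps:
$q = 0$ ($q = 5 - 5 = 0$)
$p{\left(A \right)} = 1$ ($p{\left(A \right)} = \frac{2 A}{2 A} = 2 A \frac{1}{2 A} = 1$)
$d = -42$ ($d = 18 - 6 \left(5 - -5\right) = 18 - 6 \left(5 + 5\right) = 18 - 60 = -42$)
$F{\left(X,R \right)} = -2$ ($F{\left(X,R \right)} = \left(-2\right) 1 = -2$)
$\left(F{\left(-4,q \right)} + d\right)^{2} = \left(-2 - 42\right)^{2} = \left(-44\right)^{2} = 1936$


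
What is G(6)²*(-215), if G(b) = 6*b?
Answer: -278640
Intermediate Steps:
G(6)²*(-215) = (6*6)²*(-215) = 36²*(-215) = 1296*(-215) = -278640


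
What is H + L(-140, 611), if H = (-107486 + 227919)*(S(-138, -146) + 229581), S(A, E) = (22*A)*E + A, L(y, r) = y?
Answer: 81015158527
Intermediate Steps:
S(A, E) = A + 22*A*E (S(A, E) = 22*A*E + A = A + 22*A*E)
H = 81015158667 (H = (-107486 + 227919)*(-138*(1 + 22*(-146)) + 229581) = 120433*(-138*(1 - 3212) + 229581) = 120433*(-138*(-3211) + 229581) = 120433*(443118 + 229581) = 120433*672699 = 81015158667)
H + L(-140, 611) = 81015158667 - 140 = 81015158527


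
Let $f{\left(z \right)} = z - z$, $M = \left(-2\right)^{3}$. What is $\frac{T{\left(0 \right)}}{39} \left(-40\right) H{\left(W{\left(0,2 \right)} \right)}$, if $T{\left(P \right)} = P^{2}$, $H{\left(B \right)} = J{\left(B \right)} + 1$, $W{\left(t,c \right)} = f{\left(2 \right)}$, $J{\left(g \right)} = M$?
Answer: $0$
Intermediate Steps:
$M = -8$
$J{\left(g \right)} = -8$
$f{\left(z \right)} = 0$
$W{\left(t,c \right)} = 0$
$H{\left(B \right)} = -7$ ($H{\left(B \right)} = -8 + 1 = -7$)
$\frac{T{\left(0 \right)}}{39} \left(-40\right) H{\left(W{\left(0,2 \right)} \right)} = \frac{0^{2}}{39} \left(-40\right) \left(-7\right) = 0 \cdot \frac{1}{39} \left(-40\right) \left(-7\right) = 0 \left(-40\right) \left(-7\right) = 0 \left(-7\right) = 0$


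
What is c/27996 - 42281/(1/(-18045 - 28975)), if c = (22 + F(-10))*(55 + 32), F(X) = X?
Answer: 4638126762547/2333 ≈ 1.9881e+9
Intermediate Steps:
c = 1044 (c = (22 - 10)*(55 + 32) = 12*87 = 1044)
c/27996 - 42281/(1/(-18045 - 28975)) = 1044/27996 - 42281/(1/(-18045 - 28975)) = 1044*(1/27996) - 42281/(1/(-47020)) = 87/2333 - 42281/(-1/47020) = 87/2333 - 42281*(-47020) = 87/2333 + 1988052620 = 4638126762547/2333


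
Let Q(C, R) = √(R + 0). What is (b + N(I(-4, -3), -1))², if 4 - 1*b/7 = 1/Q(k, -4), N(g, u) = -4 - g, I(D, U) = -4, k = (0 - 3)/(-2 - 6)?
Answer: 3087/4 + 196*I ≈ 771.75 + 196.0*I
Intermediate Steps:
k = 3/8 (k = -3/(-8) = -3*(-⅛) = 3/8 ≈ 0.37500)
Q(C, R) = √R
b = 28 + 7*I/2 (b = 28 - 7*(-I/2) = 28 - (-7)*I/2 = 28 + 7*I/2 ≈ 28.0 + 3.5*I)
(b + N(I(-4, -3), -1))² = ((28 + 7*I/2) + (-4 - 1*(-4)))² = ((28 + 7*I/2) + (-4 + 4))² = ((28 + 7*I/2) + 0)² = (28 + 7*I/2)²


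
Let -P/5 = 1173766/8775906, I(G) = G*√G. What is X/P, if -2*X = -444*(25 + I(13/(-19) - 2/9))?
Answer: -4870627830/586883 + 3355321394*I*√2945/635594289 ≈ -8299.1 + 286.48*I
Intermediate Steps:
I(G) = G^(3/2)
X = 5550 - 11470*I*√2945/3249 (X = -(-222)*(25 + (13/(-19) - 2/9)^(3/2)) = -(-222)*(25 + (13*(-1/19) - 2*⅑)^(3/2)) = -(-222)*(25 + (-13/19 - 2/9)^(3/2)) = -(-222)*(25 + (-155/171)^(3/2)) = -(-222)*(25 - 155*I*√2945/9747) = -(-11100 + 22940*I*√2945/3249)/2 = 5550 - 11470*I*√2945/3249 ≈ 5550.0 - 191.58*I)
P = -2934415/4387953 (P = -5868830/8775906 = -5*586883/4387953 = -2934415/4387953 ≈ -0.66874)
X/P = (5550 - 11470*I*√2945/3249)/(-2934415/4387953) = (5550 - 11470*I*√2945/3249)*(-4387953/2934415) = -4870627830/586883 + 3355321394*I*√2945/635594289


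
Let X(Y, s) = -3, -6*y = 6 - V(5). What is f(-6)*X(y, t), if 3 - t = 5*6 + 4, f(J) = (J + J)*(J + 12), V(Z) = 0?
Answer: 216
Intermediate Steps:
f(J) = 2*J*(12 + J) (f(J) = (2*J)*(12 + J) = 2*J*(12 + J))
y = -1 (y = -(6 - 1*0)/6 = -(6 + 0)/6 = -1/6*6 = -1)
t = -31 (t = 3 - (5*6 + 4) = 3 - (30 + 4) = 3 - 1*34 = 3 - 34 = -31)
f(-6)*X(y, t) = (2*(-6)*(12 - 6))*(-3) = (2*(-6)*6)*(-3) = -72*(-3) = 216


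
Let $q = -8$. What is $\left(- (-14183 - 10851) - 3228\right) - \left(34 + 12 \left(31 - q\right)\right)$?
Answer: $21304$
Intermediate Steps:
$\left(- (-14183 - 10851) - 3228\right) - \left(34 + 12 \left(31 - q\right)\right) = \left(- (-14183 - 10851) - 3228\right) - \left(34 + 12 \left(31 - -8\right)\right) = \left(\left(-1\right) \left(-25034\right) - 3228\right) - \left(34 + 12 \left(31 + 8\right)\right) = \left(25034 - 3228\right) - 502 = 21806 - 502 = 21304$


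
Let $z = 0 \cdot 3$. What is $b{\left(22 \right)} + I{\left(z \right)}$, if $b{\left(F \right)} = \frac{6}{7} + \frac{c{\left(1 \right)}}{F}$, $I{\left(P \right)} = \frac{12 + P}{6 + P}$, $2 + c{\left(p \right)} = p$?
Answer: $\frac{433}{154} \approx 2.8117$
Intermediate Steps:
$z = 0$
$c{\left(p \right)} = -2 + p$
$I{\left(P \right)} = \frac{12 + P}{6 + P}$
$b{\left(F \right)} = \frac{6}{7} - \frac{1}{F}$ ($b{\left(F \right)} = \frac{6}{7} + \frac{-2 + 1}{F} = 6 \cdot \frac{1}{7} - \frac{1}{F} = \frac{6}{7} - \frac{1}{F}$)
$b{\left(22 \right)} + I{\left(z \right)} = \left(\frac{6}{7} - \frac{1}{22}\right) + \frac{12 + 0}{6 + 0} = \left(\frac{6}{7} - \frac{1}{22}\right) + \frac{1}{6} \cdot 12 = \frac{125}{154} + 2 = \frac{433}{154}$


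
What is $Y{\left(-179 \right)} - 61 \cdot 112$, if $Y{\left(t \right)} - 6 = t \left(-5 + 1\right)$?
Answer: $-6110$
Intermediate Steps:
$Y{\left(t \right)} = 6 - 4 t$ ($Y{\left(t \right)} = 6 + t \left(-5 + 1\right) = 6 + t \left(-4\right) = 6 - 4 t$)
$Y{\left(-179 \right)} - 61 \cdot 112 = \left(6 - -716\right) - 61 \cdot 112 = \left(6 + 716\right) - 6832 = 722 - 6832 = -6110$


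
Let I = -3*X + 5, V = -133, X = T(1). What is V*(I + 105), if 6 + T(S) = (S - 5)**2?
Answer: -10640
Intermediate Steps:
T(S) = -6 + (-5 + S)**2 (T(S) = -6 + (S - 5)**2 = -6 + (-5 + S)**2)
X = 10 (X = -6 + (-5 + 1)**2 = -6 + (-4)**2 = -6 + 16 = 10)
I = -25 (I = -3*10 + 5 = -30 + 5 = -25)
V*(I + 105) = -133*(-25 + 105) = -133*80 = -10640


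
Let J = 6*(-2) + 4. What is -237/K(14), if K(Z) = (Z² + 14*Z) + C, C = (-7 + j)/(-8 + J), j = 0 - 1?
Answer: -474/785 ≈ -0.60382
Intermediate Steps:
j = -1
J = -8 (J = -12 + 4 = -8)
C = ½ (C = (-7 - 1)/(-8 - 8) = -8/(-16) = -8*(-1/16) = ½ ≈ 0.50000)
K(Z) = ½ + Z² + 14*Z (K(Z) = (Z² + 14*Z) + ½ = ½ + Z² + 14*Z)
-237/K(14) = -237/(½ + 14² + 14*14) = -237/(½ + 196 + 196) = -237/785/2 = -237*2/785 = -474/785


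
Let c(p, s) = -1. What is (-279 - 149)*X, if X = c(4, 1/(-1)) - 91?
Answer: 39376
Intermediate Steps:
X = -92 (X = -1 - 91 = -92)
(-279 - 149)*X = (-279 - 149)*(-92) = -428*(-92) = 39376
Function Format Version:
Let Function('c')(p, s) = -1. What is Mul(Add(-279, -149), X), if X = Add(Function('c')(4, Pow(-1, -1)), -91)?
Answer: 39376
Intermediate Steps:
X = -92 (X = Add(-1, -91) = -92)
Mul(Add(-279, -149), X) = Mul(Add(-279, -149), -92) = Mul(-428, -92) = 39376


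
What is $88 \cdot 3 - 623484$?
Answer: $-623220$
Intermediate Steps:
$88 \cdot 3 - 623484 = 264 - 623484 = -623220$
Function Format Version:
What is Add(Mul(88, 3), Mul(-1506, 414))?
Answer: -623220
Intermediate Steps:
Add(Mul(88, 3), Mul(-1506, 414)) = Add(264, -623484) = -623220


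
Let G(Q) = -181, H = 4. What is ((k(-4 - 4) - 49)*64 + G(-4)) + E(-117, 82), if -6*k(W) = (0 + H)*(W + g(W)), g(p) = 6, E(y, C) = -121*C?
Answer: -39461/3 ≈ -13154.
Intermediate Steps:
k(W) = -4 - 2*W/3 (k(W) = -(0 + 4)*(W + 6)/6 = -2*(6 + W)/3 = -(24 + 4*W)/6 = -4 - 2*W/3)
((k(-4 - 4) - 49)*64 + G(-4)) + E(-117, 82) = (((-4 - 2*(-4 - 4)/3) - 49)*64 - 181) - 121*82 = (((-4 - 2/3*(-8)) - 49)*64 - 181) - 9922 = (((-4 + 16/3) - 49)*64 - 181) - 9922 = ((4/3 - 49)*64 - 181) - 9922 = (-143/3*64 - 181) - 9922 = (-9152/3 - 181) - 9922 = -9695/3 - 9922 = -39461/3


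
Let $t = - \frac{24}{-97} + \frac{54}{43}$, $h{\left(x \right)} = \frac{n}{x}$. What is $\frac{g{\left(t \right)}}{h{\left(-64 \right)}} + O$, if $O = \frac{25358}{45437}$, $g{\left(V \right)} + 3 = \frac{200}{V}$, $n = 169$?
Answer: $- \frac{234425792998}{4814640831} \approx -48.69$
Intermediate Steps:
$h{\left(x \right)} = \frac{169}{x}$
$t = \frac{6270}{4171}$ ($t = \left(-24\right) \left(- \frac{1}{97}\right) + 54 \cdot \frac{1}{43} = \frac{24}{97} + \frac{54}{43} = \frac{6270}{4171} \approx 1.5032$)
$g{\left(V \right)} = -3 + \frac{200}{V}$
$O = \frac{25358}{45437}$ ($O = 25358 \cdot \frac{1}{45437} = \frac{25358}{45437} \approx 0.55809$)
$\frac{g{\left(t \right)}}{h{\left(-64 \right)}} + O = \frac{-3 + \frac{200}{\frac{6270}{4171}}}{169 \frac{1}{-64}} + \frac{25358}{45437} = \frac{-3 + 200 \cdot \frac{4171}{6270}}{169 \left(- \frac{1}{64}\right)} + \frac{25358}{45437} = \frac{-3 + \frac{83420}{627}}{- \frac{169}{64}} + \frac{25358}{45437} = \frac{81539}{627} \left(- \frac{64}{169}\right) + \frac{25358}{45437} = - \frac{5218496}{105963} + \frac{25358}{45437} = - \frac{234425792998}{4814640831}$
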